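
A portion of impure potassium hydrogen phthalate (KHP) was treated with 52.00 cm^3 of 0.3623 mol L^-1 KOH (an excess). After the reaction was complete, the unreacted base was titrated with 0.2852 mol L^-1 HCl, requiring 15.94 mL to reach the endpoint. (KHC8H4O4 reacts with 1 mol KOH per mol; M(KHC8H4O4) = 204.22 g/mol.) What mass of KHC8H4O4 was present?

Total n(KOH) added = 0.3623 x 0.05200 = 0.01884 mol.
n(HCl) used = 0.2852 x 0.01594 = 0.004546 mol, which equals the excess n(KOH).
So n(KOH) consumed by the sample = 0.01884 - 0.004546 = 0.01429 mol.
n(KHC8H4O4) = 0.01429 / 1 = 0.01429 mol.
mass = 0.01429 mol x 204.22 g/mol = 2.92 g.

2.92 g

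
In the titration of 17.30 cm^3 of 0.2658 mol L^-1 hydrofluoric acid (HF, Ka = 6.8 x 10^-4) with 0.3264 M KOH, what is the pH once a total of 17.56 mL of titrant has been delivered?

n(acid) = 0.2658 x 0.01730 = 0.004598 mol; n(KOH) added = 0.3264 x 0.01756 = 0.005732 mol.
Base is in excess by 0.005732 - 0.004598 = 0.001133 mol in a total volume of 0.03486 L.
[OH^-] = 0.001133/0.03486 = 0.03251 M, so pOH = 1.49 and pH = 14.00 - 1.49 = 12.51.

12.51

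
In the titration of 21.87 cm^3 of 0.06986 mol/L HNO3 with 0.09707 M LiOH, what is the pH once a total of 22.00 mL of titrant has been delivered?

n(acid) = 0.06986 x 0.02187 = 0.001528 mol; n(LiOH) added = 0.09707 x 0.02200 = 0.002136 mol.
Base is in excess by 0.002136 - 0.001528 = 0.0006077 mol in a total volume of 0.04387 L.
[OH^-] = 0.0006077/0.04387 = 0.01385 M, so pOH = 1.86 and pH = 14.00 - 1.86 = 12.14.

12.14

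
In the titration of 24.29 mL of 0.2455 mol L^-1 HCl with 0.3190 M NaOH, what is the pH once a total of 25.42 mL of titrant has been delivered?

12.64

n(acid) = 0.2455 x 0.02429 = 0.005963 mol; n(NaOH) added = 0.3190 x 0.02542 = 0.008109 mol.
Base is in excess by 0.008109 - 0.005963 = 0.002146 mol in a total volume of 0.04971 L.
[OH^-] = 0.002146/0.04971 = 0.04317 M, so pOH = 1.36 and pH = 14.00 - 1.36 = 12.64.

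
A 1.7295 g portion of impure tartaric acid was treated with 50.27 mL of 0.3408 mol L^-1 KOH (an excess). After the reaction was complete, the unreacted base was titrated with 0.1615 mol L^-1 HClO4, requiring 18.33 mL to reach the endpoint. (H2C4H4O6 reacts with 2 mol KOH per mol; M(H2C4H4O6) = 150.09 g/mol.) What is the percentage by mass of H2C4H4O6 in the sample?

61.5%

Total n(KOH) added = 0.3408 x 0.05027 = 0.01713 mol.
n(HClO4) used = 0.1615 x 0.01833 = 0.002960 mol, which equals the excess n(KOH).
So n(KOH) consumed by the sample = 0.01713 - 0.002960 = 0.01417 mol.
n(H2C4H4O6) = 0.01417 / 2 = 0.007086 mol.
mass H2C4H4O6 = 0.007086 x 150.09 = 1.064 g, so %H2C4H4O6 = 1.064/1.7295 x 100 = 61.5%.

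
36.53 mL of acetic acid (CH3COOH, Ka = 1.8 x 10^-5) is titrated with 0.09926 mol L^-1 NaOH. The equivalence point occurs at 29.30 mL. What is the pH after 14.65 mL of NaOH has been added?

14.65 mL is exactly half the equivalence volume (29.30/2), i.e. the half-equivalence point.
There, n(HA) = n(A^-), so pH = pKa = -log(1.8 x 10^-5) = 4.74.

4.74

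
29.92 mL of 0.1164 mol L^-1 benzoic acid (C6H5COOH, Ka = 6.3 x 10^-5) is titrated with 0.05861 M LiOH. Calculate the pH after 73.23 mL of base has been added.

n(acid) = 0.1164 x 0.02992 = 0.003483 mol; n(LiOH) added = 0.05861 x 0.07323 = 0.004292 mol.
Base is in excess by 0.004292 - 0.003483 = 0.0008093 mol in a total volume of 0.1032 L.
[OH^-] = 0.0008093/0.1032 = 0.007846 M, so pOH = 2.11 and pH = 14.00 - 2.11 = 11.89.

11.89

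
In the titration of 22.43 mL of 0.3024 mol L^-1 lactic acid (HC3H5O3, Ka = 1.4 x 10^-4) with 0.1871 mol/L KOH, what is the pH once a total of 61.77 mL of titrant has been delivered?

12.75

n(acid) = 0.3024 x 0.02243 = 0.006783 mol; n(KOH) added = 0.1871 x 0.06177 = 0.01156 mol.
Base is in excess by 0.01156 - 0.006783 = 0.004774 mol in a total volume of 0.08420 L.
[OH^-] = 0.004774/0.08420 = 0.05670 M, so pOH = 1.25 and pH = 14.00 - 1.25 = 12.75.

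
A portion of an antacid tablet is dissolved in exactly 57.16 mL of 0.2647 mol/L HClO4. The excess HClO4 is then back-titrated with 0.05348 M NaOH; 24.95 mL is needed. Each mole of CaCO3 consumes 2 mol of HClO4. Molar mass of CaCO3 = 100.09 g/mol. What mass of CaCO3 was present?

0.690 g

Total n(HClO4) added = 0.2647 x 0.05716 = 0.01513 mol.
n(NaOH) used = 0.05348 x 0.02495 = 0.001334 mol, which equals the excess n(HClO4).
So n(HClO4) consumed by the sample = 0.01513 - 0.001334 = 0.01380 mol.
n(CaCO3) = 0.01380 / 2 = 0.006898 mol.
mass = 0.006898 mol x 100.09 g/mol = 0.690 g.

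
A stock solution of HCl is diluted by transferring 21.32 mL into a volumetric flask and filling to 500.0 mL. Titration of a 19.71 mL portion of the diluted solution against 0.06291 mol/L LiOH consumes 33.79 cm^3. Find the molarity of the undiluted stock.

2.53 M

n(LiOH) = 0.06291 x 0.03379 = 0.002126 mol.
n(HCl) in the aliquot = 0.002126 mol.
[diluted HCl] = 0.002126 / 0.01971 = 0.1079 M.
Dilution factor = 500.0/21.32 = 23.45, so [stock] = 0.1079 x 23.45 = 2.53 M.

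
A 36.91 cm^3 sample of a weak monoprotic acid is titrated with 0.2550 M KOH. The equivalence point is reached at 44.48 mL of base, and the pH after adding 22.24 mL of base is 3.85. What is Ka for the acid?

1.4 x 10^-4

22.24 mL is half of the equivalence volume, so this is the half-equivalence point where [HA] = [A^-].
At half-equivalence pH = pKa, so pKa = 3.85.
Ka = 10^(-3.85) = 1.4 x 10^-4.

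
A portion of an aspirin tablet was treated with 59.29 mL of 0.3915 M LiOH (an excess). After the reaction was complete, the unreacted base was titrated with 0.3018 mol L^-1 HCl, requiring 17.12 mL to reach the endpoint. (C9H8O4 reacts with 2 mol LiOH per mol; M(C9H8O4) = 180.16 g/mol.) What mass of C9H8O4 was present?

1.63 g

Total n(LiOH) added = 0.3915 x 0.05929 = 0.02321 mol.
n(HCl) used = 0.3018 x 0.01712 = 0.005167 mol, which equals the excess n(LiOH).
So n(LiOH) consumed by the sample = 0.02321 - 0.005167 = 0.01805 mol.
n(C9H8O4) = 0.01805 / 2 = 0.009023 mol.
mass = 0.009023 mol x 180.16 g/mol = 1.63 g.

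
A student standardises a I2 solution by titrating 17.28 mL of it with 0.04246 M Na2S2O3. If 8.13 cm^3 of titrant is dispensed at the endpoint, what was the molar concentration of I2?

0.00999 M

n(Na2S2O3) = 0.04246 x 0.008130 = 0.0003452 mol.
From the balanced equation, 2 mol Na2S2O3 reacts with 1 mol I2, so n(I2) = 0.0003452 x 1/2 = 0.0001726 mol.
[I2] = 0.0001726 / 0.01728 L = 0.00999 M.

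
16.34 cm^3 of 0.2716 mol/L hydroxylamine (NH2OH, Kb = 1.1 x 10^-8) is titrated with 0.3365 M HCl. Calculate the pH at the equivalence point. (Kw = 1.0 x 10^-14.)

n(NH2OH) = 0.2716 x 0.01634 = 0.004438 mol; V(HCl) at equivalence = 0.004438/0.3365 = 0.01319 L.
At equivalence the base is fully converted to NH3OH+; total volume = 0.02953 L, so [NH3OH+] = 0.004438/0.02953 = 0.1503 M.
Ka(NH3OH+) = Kw/Kb = 1.0e-14 / 1.1 x 10^-8 = 9.09e-7.
[H^+] = sqrt(Ka x [NH3OH+]) = sqrt(9.09e-7 x 0.1503) = 0.000370 M.
pH = -log(0.000370) = 3.43.

3.43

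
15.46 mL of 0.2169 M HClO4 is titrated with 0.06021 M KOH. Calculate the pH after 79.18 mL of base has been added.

12.17

n(acid) = 0.2169 x 0.01546 = 0.003353 mol; n(KOH) added = 0.06021 x 0.07918 = 0.004767 mol.
Base is in excess by 0.004767 - 0.003353 = 0.001414 mol in a total volume of 0.09464 L.
[OH^-] = 0.001414/0.09464 = 0.01494 M, so pOH = 1.83 and pH = 14.00 - 1.83 = 12.17.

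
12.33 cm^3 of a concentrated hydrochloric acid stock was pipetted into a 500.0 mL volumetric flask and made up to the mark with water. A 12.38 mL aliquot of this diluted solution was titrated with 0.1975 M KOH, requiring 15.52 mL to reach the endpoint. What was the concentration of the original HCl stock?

n(KOH) = 0.1975 x 0.01552 = 0.003065 mol.
n(HCl) in the aliquot = 0.003065 mol.
[diluted HCl] = 0.003065 / 0.01238 = 0.2476 M.
Dilution factor = 500.0/12.33 = 40.55, so [stock] = 0.2476 x 40.55 = 10.0 M.

10.0 M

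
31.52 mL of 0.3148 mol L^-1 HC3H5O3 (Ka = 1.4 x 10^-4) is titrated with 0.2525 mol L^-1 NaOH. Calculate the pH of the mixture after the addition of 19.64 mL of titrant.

3.85

Initial n(HC3H5O3) = 0.3148 x 0.03152 = 0.009922 mol.
n(NaOH) added = 0.2525 x 0.01964 = 0.004959 mol, converting that many moles of HC3H5O3 to C3H5O3-.
Remaining n(HC3H5O3) = 0.004963 mol; n(C3H5O3-) = 0.004959 mol.
By Henderson-Hasselbalch, pH = pKa + log([A^-]/[HA]) = 3.85 + log(0.004959/0.004963) = 3.85 + (-0.00) = 3.85.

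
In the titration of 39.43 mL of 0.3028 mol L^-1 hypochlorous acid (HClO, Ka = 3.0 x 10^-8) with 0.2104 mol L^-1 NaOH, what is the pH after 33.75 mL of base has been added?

Initial n(HClO) = 0.3028 x 0.03943 = 0.01194 mol.
n(NaOH) added = 0.2104 x 0.03375 = 0.007101 mol, converting that many moles of HClO to ClO-.
Remaining n(HClO) = 0.004838 mol; n(ClO-) = 0.007101 mol.
By Henderson-Hasselbalch, pH = pKa + log([A^-]/[HA]) = 7.52 + log(0.007101/0.004838) = 7.52 + (+0.17) = 7.69.

7.69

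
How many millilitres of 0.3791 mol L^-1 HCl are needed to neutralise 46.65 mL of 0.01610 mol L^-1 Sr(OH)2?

3.96 mL

n(Sr(OH)2) = 0.01610 mol/L x 0.04665 L = 0.0007511 mol.
The neutralisation is 1 Sr(OH)2 : 2 HCl, so n(HCl) = 0.0007511 x 2/1 = 0.001502 mol.
V(HCl) = 0.001502 / 0.3791 = 0.003962 L = 3.96 mL.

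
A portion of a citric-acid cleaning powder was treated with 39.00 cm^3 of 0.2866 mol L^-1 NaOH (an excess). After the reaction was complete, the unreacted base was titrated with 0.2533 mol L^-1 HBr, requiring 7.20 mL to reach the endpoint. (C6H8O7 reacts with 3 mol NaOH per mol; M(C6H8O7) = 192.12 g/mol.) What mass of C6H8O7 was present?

Total n(NaOH) added = 0.2866 x 0.03900 = 0.01118 mol.
n(HBr) used = 0.2533 x 0.007200 = 0.001824 mol, which equals the excess n(NaOH).
So n(NaOH) consumed by the sample = 0.01118 - 0.001824 = 0.009354 mol.
n(C6H8O7) = 0.009354 / 3 = 0.003118 mol.
mass = 0.003118 mol x 192.12 g/mol = 0.599 g.

0.599 g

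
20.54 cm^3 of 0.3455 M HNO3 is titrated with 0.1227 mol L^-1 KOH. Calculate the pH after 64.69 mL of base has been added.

n(acid) = 0.3455 x 0.02054 = 0.007097 mol; n(KOH) added = 0.1227 x 0.06469 = 0.007937 mol.
Base is in excess by 0.007937 - 0.007097 = 0.0008409 mol in a total volume of 0.08523 L.
[OH^-] = 0.0008409/0.08523 = 0.009866 M, so pOH = 2.01 and pH = 14.00 - 2.01 = 11.99.

11.99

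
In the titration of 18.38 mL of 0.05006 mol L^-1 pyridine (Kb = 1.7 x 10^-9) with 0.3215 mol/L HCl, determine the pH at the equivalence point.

n(C5H5N) = 0.05006 x 0.01838 = 0.0009201 mol; V(HCl) at equivalence = 0.0009201/0.3215 = 0.002862 L.
At equivalence the base is fully converted to C5H5NH+; total volume = 0.02124 L, so [C5H5NH+] = 0.0009201/0.02124 = 0.04332 M.
Ka(C5H5NH+) = Kw/Kb = 1.0e-14 / 1.7 x 10^-9 = 5.88e-6.
[H^+] = sqrt(Ka x [C5H5NH+]) = sqrt(5.88e-6 x 0.04332) = 0.000505 M.
pH = -log(0.000505) = 3.30.

3.30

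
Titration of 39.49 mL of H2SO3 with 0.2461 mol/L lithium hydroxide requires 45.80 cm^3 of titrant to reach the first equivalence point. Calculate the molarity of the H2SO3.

n(LiOH) = 0.2461 x 0.04580 = 0.01127 mol.
At the first equivalence point, 1 mol OH^- react per mol H2SO3, so n(H2SO3) = 0.01127 / 1 = 0.01127 mol.
[H2SO3] = 0.01127 / 0.03949 L = 0.285 M.

0.285 M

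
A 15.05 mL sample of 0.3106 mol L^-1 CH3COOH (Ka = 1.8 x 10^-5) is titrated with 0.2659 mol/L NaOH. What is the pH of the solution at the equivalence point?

8.95

n(CH3COOH) = 0.3106 x 0.01505 = 0.004675 mol; V(NaOH) at equivalence = 0.004675/0.2659 = 0.01758 L.
At equivalence all the acid is converted to CH3COO-; total volume = 0.01505 + 0.01758 = 0.03263 L, so [CH3COO-] = 0.004675/0.03263 = 0.1433 M.
Kb = Kw/Ka = 1.0e-14 / 1.8 x 10^-5 = 5.56e-10.
[OH^-] = sqrt(Kb x [CH3COO-]) = sqrt(5.56e-10 x 0.1433) = 8.92e-6 M.
pOH = 5.05, so pH = 14.00 - 5.05 = 8.95.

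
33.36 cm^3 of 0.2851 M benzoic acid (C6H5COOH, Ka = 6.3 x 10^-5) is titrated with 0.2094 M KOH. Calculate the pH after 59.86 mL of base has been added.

n(acid) = 0.2851 x 0.03336 = 0.009511 mol; n(KOH) added = 0.2094 x 0.05986 = 0.01253 mol.
Base is in excess by 0.01253 - 0.009511 = 0.003024 mol in a total volume of 0.09322 L.
[OH^-] = 0.003024/0.09322 = 0.03244 M, so pOH = 1.49 and pH = 14.00 - 1.49 = 12.51.

12.51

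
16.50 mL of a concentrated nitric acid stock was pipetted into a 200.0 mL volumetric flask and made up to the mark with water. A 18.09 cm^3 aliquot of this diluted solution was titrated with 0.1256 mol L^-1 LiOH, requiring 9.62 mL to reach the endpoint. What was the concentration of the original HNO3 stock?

n(LiOH) = 0.1256 x 0.009620 = 0.001208 mol.
n(HNO3) in the aliquot = 0.001208 mol.
[diluted HNO3] = 0.001208 / 0.01809 = 0.06679 M.
Dilution factor = 200.0/16.50 = 12.12, so [stock] = 0.06679 x 12.12 = 0.810 M.

0.810 M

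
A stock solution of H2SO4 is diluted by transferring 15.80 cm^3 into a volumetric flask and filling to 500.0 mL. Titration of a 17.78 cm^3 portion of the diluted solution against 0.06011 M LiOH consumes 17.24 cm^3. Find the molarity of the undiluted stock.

n(LiOH) = 0.06011 x 0.01724 = 0.001036 mol.
n(H2SO4) in the aliquot = 0.001036 x 1/2 = 0.0005181 mol.
[diluted H2SO4] = 0.0005181 / 0.01778 = 0.02914 M.
Dilution factor = 500.0/15.80 = 31.65, so [stock] = 0.02914 x 31.65 = 0.922 M.

0.922 M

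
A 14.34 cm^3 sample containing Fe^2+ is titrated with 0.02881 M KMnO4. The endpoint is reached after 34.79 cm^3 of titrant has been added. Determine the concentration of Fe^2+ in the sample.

0.349 M

n(KMnO4) = 0.02881 x 0.03479 = 0.001002 mol.
From the balanced equation, 1 mol KMnO4 reacts with 5 mol Fe^2+, so n(Fe^2+) = 0.001002 x 5/1 = 0.005011 mol.
[Fe^2+] = 0.005011 / 0.01434 L = 0.349 M.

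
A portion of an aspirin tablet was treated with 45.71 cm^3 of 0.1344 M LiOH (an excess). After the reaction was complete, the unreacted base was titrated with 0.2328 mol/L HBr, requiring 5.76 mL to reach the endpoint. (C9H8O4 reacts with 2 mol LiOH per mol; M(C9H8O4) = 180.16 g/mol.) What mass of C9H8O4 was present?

Total n(LiOH) added = 0.1344 x 0.04571 = 0.006143 mol.
n(HBr) used = 0.2328 x 0.005760 = 0.001341 mol, which equals the excess n(LiOH).
So n(LiOH) consumed by the sample = 0.006143 - 0.001341 = 0.004802 mol.
n(C9H8O4) = 0.004802 / 2 = 0.002401 mol.
mass = 0.002401 mol x 180.16 g/mol = 0.433 g.

0.433 g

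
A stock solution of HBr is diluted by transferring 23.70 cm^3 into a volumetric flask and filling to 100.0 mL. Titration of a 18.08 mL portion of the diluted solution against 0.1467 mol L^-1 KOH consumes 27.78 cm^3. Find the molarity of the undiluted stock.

n(KOH) = 0.1467 x 0.02778 = 0.004075 mol.
n(HBr) in the aliquot = 0.004075 mol.
[diluted HBr] = 0.004075 / 0.01808 = 0.2254 M.
Dilution factor = 100.0/23.70 = 4.219, so [stock] = 0.2254 x 4.219 = 0.951 M.

0.951 M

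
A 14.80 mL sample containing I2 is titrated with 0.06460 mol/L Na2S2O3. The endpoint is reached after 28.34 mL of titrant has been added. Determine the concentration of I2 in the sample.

n(Na2S2O3) = 0.06460 x 0.02834 = 0.001831 mol.
From the balanced equation, 2 mol Na2S2O3 reacts with 1 mol I2, so n(I2) = 0.001831 x 1/2 = 0.0009154 mol.
[I2] = 0.0009154 / 0.01480 L = 0.0619 M.

0.0619 M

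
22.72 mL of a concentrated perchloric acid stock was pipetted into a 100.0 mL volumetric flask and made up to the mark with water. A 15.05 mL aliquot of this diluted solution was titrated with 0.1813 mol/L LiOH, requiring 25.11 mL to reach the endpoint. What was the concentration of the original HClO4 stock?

n(LiOH) = 0.1813 x 0.02511 = 0.004552 mol.
n(HClO4) in the aliquot = 0.004552 mol.
[diluted HClO4] = 0.004552 / 0.01505 = 0.3025 M.
Dilution factor = 100.0/22.72 = 4.401, so [stock] = 0.3025 x 4.401 = 1.33 M.

1.33 M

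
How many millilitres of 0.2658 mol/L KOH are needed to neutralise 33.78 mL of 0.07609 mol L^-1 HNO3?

n(HNO3) = 0.07609 mol/L x 0.03378 L = 0.002570 mol.
At equivalence n(KOH) = n(HNO3) = 0.002570 mol.
V(KOH) = 0.002570 / 0.2658 = 0.009670 L = 9.67 mL.

9.67 mL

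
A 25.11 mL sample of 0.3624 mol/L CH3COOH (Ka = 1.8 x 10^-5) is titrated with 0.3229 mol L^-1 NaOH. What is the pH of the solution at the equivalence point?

n(CH3COOH) = 0.3624 x 0.02511 = 0.009100 mol; V(NaOH) at equivalence = 0.009100/0.3229 = 0.02818 L.
At equivalence all the acid is converted to CH3COO-; total volume = 0.02511 + 0.02818 = 0.05329 L, so [CH3COO-] = 0.009100/0.05329 = 0.1708 M.
Kb = Kw/Ka = 1.0e-14 / 1.8 x 10^-5 = 5.56e-10.
[OH^-] = sqrt(Kb x [CH3COO-]) = sqrt(5.56e-10 x 0.1708) = 9.74e-6 M.
pOH = 5.01, so pH = 14.00 - 5.01 = 8.99.

8.99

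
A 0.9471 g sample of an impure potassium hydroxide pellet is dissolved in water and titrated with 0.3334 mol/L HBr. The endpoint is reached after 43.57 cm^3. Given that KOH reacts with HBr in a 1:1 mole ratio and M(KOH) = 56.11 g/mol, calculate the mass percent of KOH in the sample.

86.1%

n(HBr) = 0.3334 x 0.04357 = 0.01453 mol.
n(KOH) = 0.01453 / 1 = 0.01453 mol.
mass of KOH = 0.01453 x 56.11 = 0.8151 g.
% purity = 0.8151 / 0.9471 x 100 = 86.1%.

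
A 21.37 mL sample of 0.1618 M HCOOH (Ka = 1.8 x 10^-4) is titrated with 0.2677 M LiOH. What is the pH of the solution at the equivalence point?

8.37

n(HCOOH) = 0.1618 x 0.02137 = 0.003458 mol; V(LiOH) at equivalence = 0.003458/0.2677 = 0.01292 L.
At equivalence all the acid is converted to HCOO-; total volume = 0.02137 + 0.01292 = 0.03429 L, so [HCOO-] = 0.003458/0.03429 = 0.1008 M.
Kb = Kw/Ka = 1.0e-14 / 1.8 x 10^-4 = 5.56e-11.
[OH^-] = sqrt(Kb x [HCOO-]) = sqrt(5.56e-11 x 0.1008) = 2.37e-6 M.
pOH = 5.63, so pH = 14.00 - 5.63 = 8.37.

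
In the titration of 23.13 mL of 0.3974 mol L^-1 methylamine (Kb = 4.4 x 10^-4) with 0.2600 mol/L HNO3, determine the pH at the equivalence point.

5.72

n(CH3NH2) = 0.3974 x 0.02313 = 0.009192 mol; V(HNO3) at equivalence = 0.009192/0.2600 = 0.03535 L.
At equivalence the base is fully converted to CH3NH3+; total volume = 0.05848 L, so [CH3NH3+] = 0.009192/0.05848 = 0.1572 M.
Ka(CH3NH3+) = Kw/Kb = 1.0e-14 / 4.4 x 10^-4 = 2.27e-11.
[H^+] = sqrt(Ka x [CH3NH3+]) = sqrt(2.27e-11 x 0.1572) = 1.89e-6 M.
pH = -log(1.89e-6) = 5.72.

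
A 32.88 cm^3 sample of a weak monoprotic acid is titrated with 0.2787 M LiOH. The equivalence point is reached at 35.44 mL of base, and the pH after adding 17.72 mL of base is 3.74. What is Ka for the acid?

17.72 mL is half of the equivalence volume, so this is the half-equivalence point where [HA] = [A^-].
At half-equivalence pH = pKa, so pKa = 3.74.
Ka = 10^(-3.74) = 1.8 x 10^-4.

1.8 x 10^-4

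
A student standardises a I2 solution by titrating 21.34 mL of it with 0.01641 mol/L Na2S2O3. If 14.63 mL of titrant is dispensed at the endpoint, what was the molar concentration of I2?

0.00563 M

n(Na2S2O3) = 0.01641 x 0.01463 = 0.0002401 mol.
From the balanced equation, 2 mol Na2S2O3 reacts with 1 mol I2, so n(I2) = 0.0002401 x 1/2 = 0.0001200 mol.
[I2] = 0.0001200 / 0.02134 L = 0.00563 M.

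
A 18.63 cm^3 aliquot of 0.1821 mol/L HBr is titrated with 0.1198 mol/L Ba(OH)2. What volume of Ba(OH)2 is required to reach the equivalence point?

n(HBr) = 0.1821 mol/L x 0.01863 L = 0.003393 mol.
The neutralisation is 2 HBr : 1 Ba(OH)2, so n(Ba(OH)2) = 0.003393 x 1/2 = 0.001696 mol.
V(Ba(OH)2) = 0.001696 / 0.1198 = 0.01416 L = 14.2 mL.

14.2 mL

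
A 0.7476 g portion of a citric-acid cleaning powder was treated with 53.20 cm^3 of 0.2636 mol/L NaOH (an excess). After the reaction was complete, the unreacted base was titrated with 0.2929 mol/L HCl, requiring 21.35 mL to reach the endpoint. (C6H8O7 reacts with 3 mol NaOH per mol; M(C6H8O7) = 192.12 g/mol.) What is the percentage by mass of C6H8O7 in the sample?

66.6%

Total n(NaOH) added = 0.2636 x 0.05320 = 0.01402 mol.
n(HCl) used = 0.2929 x 0.02135 = 0.006253 mol, which equals the excess n(NaOH).
So n(NaOH) consumed by the sample = 0.01402 - 0.006253 = 0.007770 mol.
n(C6H8O7) = 0.007770 / 3 = 0.002590 mol.
mass C6H8O7 = 0.002590 x 192.12 = 0.4976 g, so %C6H8O7 = 0.4976/0.7476 x 100 = 66.6%.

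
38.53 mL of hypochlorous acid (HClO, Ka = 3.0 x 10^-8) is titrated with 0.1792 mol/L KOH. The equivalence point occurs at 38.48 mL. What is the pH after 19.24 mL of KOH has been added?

19.24 mL is exactly half the equivalence volume (38.48/2), i.e. the half-equivalence point.
There, n(HA) = n(A^-), so pH = pKa = -log(3.0 x 10^-8) = 7.52.

7.52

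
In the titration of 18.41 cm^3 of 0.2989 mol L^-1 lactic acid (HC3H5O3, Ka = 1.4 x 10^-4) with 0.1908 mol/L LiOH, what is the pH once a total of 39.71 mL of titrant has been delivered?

n(acid) = 0.2989 x 0.01841 = 0.005503 mol; n(LiOH) added = 0.1908 x 0.03971 = 0.007577 mol.
Base is in excess by 0.007577 - 0.005503 = 0.002074 mol in a total volume of 0.05812 L.
[OH^-] = 0.002074/0.05812 = 0.03568 M, so pOH = 1.45 and pH = 14.00 - 1.45 = 12.55.

12.55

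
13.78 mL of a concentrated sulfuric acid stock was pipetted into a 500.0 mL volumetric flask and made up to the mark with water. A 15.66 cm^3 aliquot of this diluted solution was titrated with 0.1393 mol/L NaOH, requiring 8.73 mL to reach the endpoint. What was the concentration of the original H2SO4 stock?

1.41 M

n(NaOH) = 0.1393 x 0.008730 = 0.001216 mol.
n(H2SO4) in the aliquot = 0.001216 x 1/2 = 0.0006080 mol.
[diluted H2SO4] = 0.0006080 / 0.01566 = 0.03883 M.
Dilution factor = 500.0/13.78 = 36.28, so [stock] = 0.03883 x 36.28 = 1.41 M.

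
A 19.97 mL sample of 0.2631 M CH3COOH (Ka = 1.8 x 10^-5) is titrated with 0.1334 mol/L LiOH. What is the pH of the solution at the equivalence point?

n(CH3COOH) = 0.2631 x 0.01997 = 0.005254 mol; V(LiOH) at equivalence = 0.005254/0.1334 = 0.03939 L.
At equivalence all the acid is converted to CH3COO-; total volume = 0.01997 + 0.03939 = 0.05936 L, so [CH3COO-] = 0.005254/0.05936 = 0.08852 M.
Kb = Kw/Ka = 1.0e-14 / 1.8 x 10^-5 = 5.56e-10.
[OH^-] = sqrt(Kb x [CH3COO-]) = sqrt(5.56e-10 x 0.08852) = 7.01e-6 M.
pOH = 5.15, so pH = 14.00 - 5.15 = 8.85.

8.85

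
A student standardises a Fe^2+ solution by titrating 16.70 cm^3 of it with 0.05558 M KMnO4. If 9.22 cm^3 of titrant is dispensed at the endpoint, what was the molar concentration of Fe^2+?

n(KMnO4) = 0.05558 x 0.009220 = 0.0005124 mol.
From the balanced equation, 1 mol KMnO4 reacts with 5 mol Fe^2+, so n(Fe^2+) = 0.0005124 x 5/1 = 0.002562 mol.
[Fe^2+] = 0.002562 / 0.01670 L = 0.153 M.

0.153 M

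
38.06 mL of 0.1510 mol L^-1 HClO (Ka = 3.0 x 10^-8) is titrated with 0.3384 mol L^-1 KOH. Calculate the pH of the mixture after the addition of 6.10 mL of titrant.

Initial n(HClO) = 0.1510 x 0.03806 = 0.005747 mol.
n(KOH) added = 0.3384 x 0.006100 = 0.002064 mol, converting that many moles of HClO to ClO-.
Remaining n(HClO) = 0.003683 mol; n(ClO-) = 0.002064 mol.
By Henderson-Hasselbalch, pH = pKa + log([A^-]/[HA]) = 7.52 + log(0.002064/0.003683) = 7.52 + (-0.25) = 7.27.

7.27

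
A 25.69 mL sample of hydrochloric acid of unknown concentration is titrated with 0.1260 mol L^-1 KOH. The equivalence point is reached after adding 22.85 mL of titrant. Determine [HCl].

0.112 M

n(KOH) delivered = 0.1260 x 0.02285 = 0.002879 mol.
For a 1:1 reaction, n(HCl) = 0.002879 mol.
[HCl] = 0.002879 mol / 0.02569 L = 0.112 M.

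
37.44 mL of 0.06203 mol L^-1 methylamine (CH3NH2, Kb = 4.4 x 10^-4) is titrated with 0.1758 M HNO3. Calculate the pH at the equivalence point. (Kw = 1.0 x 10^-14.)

5.99

n(CH3NH2) = 0.06203 x 0.03744 = 0.002322 mol; V(HNO3) at equivalence = 0.002322/0.1758 = 0.01321 L.
At equivalence the base is fully converted to CH3NH3+; total volume = 0.05065 L, so [CH3NH3+] = 0.002322/0.05065 = 0.04585 M.
Ka(CH3NH3+) = Kw/Kb = 1.0e-14 / 4.4 x 10^-4 = 2.27e-11.
[H^+] = sqrt(Ka x [CH3NH3+]) = sqrt(2.27e-11 x 0.04585) = 1.02e-6 M.
pH = -log(1.02e-6) = 5.99.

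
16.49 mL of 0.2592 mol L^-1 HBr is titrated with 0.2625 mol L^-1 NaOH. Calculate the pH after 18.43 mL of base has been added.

12.21

n(acid) = 0.2592 x 0.01649 = 0.004274 mol; n(NaOH) added = 0.2625 x 0.01843 = 0.004838 mol.
Base is in excess by 0.004838 - 0.004274 = 0.0005637 mol in a total volume of 0.03492 L.
[OH^-] = 0.0005637/0.03492 = 0.01614 M, so pOH = 1.79 and pH = 14.00 - 1.79 = 12.21.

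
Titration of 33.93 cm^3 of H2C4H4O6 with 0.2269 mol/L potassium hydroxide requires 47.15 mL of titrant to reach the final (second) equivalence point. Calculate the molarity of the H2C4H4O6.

0.158 M

n(KOH) = 0.2269 x 0.04715 = 0.01070 mol.
At the final (second) equivalence point, 2 mol OH^- react per mol H2C4H4O6, so n(H2C4H4O6) = 0.01070 / 2 = 0.005349 mol.
[H2C4H4O6] = 0.005349 / 0.03393 L = 0.158 M.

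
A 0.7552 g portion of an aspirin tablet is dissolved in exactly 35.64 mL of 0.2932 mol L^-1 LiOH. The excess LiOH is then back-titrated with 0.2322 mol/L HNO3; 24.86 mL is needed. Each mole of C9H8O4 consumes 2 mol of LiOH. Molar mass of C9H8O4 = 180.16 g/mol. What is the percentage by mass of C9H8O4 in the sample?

Total n(LiOH) added = 0.2932 x 0.03564 = 0.01045 mol.
n(HNO3) used = 0.2322 x 0.02486 = 0.005772 mol, which equals the excess n(LiOH).
So n(LiOH) consumed by the sample = 0.01045 - 0.005772 = 0.004677 mol.
n(C9H8O4) = 0.004677 / 2 = 0.002339 mol.
mass C9H8O4 = 0.002339 x 180.16 = 0.4213 g, so %C9H8O4 = 0.4213/0.7552 x 100 = 55.8%.

55.8%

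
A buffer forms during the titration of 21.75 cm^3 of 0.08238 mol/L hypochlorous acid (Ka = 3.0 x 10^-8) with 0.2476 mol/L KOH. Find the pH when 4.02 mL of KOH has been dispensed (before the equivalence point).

Initial n(HClO) = 0.08238 x 0.02175 = 0.001792 mol.
n(KOH) added = 0.2476 x 0.004020 = 0.0009954 mol, converting that many moles of HClO to ClO-.
Remaining n(HClO) = 0.0007964 mol; n(ClO-) = 0.0009954 mol.
By Henderson-Hasselbalch, pH = pKa + log([A^-]/[HA]) = 7.52 + log(0.0009954/0.0007964) = 7.52 + (+0.10) = 7.62.

7.62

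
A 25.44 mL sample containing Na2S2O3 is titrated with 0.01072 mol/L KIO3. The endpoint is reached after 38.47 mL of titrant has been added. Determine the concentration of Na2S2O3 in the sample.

n(KIO3) = 0.01072 x 0.03847 = 0.0004124 mol.
From the balanced equation, 1 mol KIO3 reacts with 6 mol Na2S2O3, so n(Na2S2O3) = 0.0004124 x 6/1 = 0.002474 mol.
[Na2S2O3] = 0.002474 / 0.02544 L = 0.0973 M.

0.0973 M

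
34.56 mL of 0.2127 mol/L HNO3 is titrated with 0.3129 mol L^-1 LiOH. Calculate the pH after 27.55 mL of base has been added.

n(acid) = 0.2127 x 0.03456 = 0.007351 mol; n(LiOH) added = 0.3129 x 0.02755 = 0.008620 mol.
Base is in excess by 0.008620 - 0.007351 = 0.001269 mol in a total volume of 0.06211 L.
[OH^-] = 0.001269/0.06211 = 0.02044 M, so pOH = 1.69 and pH = 14.00 - 1.69 = 12.31.

12.31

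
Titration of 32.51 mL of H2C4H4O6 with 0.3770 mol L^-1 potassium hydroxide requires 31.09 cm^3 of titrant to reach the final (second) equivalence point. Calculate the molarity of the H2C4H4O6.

n(KOH) = 0.3770 x 0.03109 = 0.01172 mol.
At the final (second) equivalence point, 2 mol OH^- react per mol H2C4H4O6, so n(H2C4H4O6) = 0.01172 / 2 = 0.005860 mol.
[H2C4H4O6] = 0.005860 / 0.03251 L = 0.180 M.

0.180 M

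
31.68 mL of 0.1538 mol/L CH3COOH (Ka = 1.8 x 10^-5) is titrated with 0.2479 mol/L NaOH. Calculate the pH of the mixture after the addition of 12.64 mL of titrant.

5.00

Initial n(CH3COOH) = 0.1538 x 0.03168 = 0.004872 mol.
n(NaOH) added = 0.2479 x 0.01264 = 0.003133 mol, converting that many moles of CH3COOH to CH3COO-.
Remaining n(CH3COOH) = 0.001739 mol; n(CH3COO-) = 0.003133 mol.
By Henderson-Hasselbalch, pH = pKa + log([A^-]/[HA]) = 4.74 + log(0.003133/0.001739) = 4.74 + (+0.26) = 5.00.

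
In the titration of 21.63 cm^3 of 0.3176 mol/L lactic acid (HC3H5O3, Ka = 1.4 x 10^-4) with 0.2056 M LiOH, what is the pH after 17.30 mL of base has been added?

3.88

Initial n(HC3H5O3) = 0.3176 x 0.02163 = 0.006870 mol.
n(LiOH) added = 0.2056 x 0.01730 = 0.003557 mol, converting that many moles of HC3H5O3 to C3H5O3-.
Remaining n(HC3H5O3) = 0.003313 mol; n(C3H5O3-) = 0.003557 mol.
By Henderson-Hasselbalch, pH = pKa + log([A^-]/[HA]) = 3.85 + log(0.003557/0.003313) = 3.85 + (+0.03) = 3.88.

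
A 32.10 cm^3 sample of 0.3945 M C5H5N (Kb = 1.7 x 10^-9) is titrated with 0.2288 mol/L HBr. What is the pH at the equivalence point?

n(C5H5N) = 0.3945 x 0.03210 = 0.01266 mol; V(HBr) at equivalence = 0.01266/0.2288 = 0.05535 L.
At equivalence the base is fully converted to C5H5NH+; total volume = 0.08745 L, so [C5H5NH+] = 0.01266/0.08745 = 0.1448 M.
Ka(C5H5NH+) = Kw/Kb = 1.0e-14 / 1.7 x 10^-9 = 5.88e-6.
[H^+] = sqrt(Ka x [C5H5NH+]) = sqrt(5.88e-6 x 0.1448) = 0.000923 M.
pH = -log(0.000923) = 3.03.

3.03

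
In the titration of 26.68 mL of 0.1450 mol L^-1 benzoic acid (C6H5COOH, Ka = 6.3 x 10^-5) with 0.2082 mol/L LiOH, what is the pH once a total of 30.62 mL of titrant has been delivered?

n(acid) = 0.1450 x 0.02668 = 0.003869 mol; n(LiOH) added = 0.2082 x 0.03062 = 0.006375 mol.
Base is in excess by 0.006375 - 0.003869 = 0.002506 mol in a total volume of 0.05730 L.
[OH^-] = 0.002506/0.05730 = 0.04374 M, so pOH = 1.36 and pH = 14.00 - 1.36 = 12.64.

12.64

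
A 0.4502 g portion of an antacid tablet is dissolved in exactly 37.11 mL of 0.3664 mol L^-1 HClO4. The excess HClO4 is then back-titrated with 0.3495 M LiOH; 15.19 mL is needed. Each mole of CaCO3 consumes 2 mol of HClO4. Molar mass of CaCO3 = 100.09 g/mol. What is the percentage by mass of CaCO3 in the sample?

92.1%

Total n(HClO4) added = 0.3664 x 0.03711 = 0.01360 mol.
n(LiOH) used = 0.3495 x 0.01519 = 0.005309 mol, which equals the excess n(HClO4).
So n(HClO4) consumed by the sample = 0.01360 - 0.005309 = 0.008288 mol.
n(CaCO3) = 0.008288 / 2 = 0.004144 mol.
mass CaCO3 = 0.004144 x 100.09 = 0.4148 g, so %CaCO3 = 0.4148/0.4502 x 100 = 92.1%.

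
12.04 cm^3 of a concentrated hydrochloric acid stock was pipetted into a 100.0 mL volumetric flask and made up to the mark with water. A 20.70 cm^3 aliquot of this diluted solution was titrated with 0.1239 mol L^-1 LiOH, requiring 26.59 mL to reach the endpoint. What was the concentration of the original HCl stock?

1.32 M

n(LiOH) = 0.1239 x 0.02659 = 0.003295 mol.
n(HCl) in the aliquot = 0.003295 mol.
[diluted HCl] = 0.003295 / 0.02070 = 0.1592 M.
Dilution factor = 100.0/12.04 = 8.306, so [stock] = 0.1592 x 8.306 = 1.32 M.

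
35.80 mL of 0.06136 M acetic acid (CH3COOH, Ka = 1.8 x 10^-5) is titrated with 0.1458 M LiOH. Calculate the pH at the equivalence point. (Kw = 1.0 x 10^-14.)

n(CH3COOH) = 0.06136 x 0.03580 = 0.002197 mol; V(LiOH) at equivalence = 0.002197/0.1458 = 0.01507 L.
At equivalence all the acid is converted to CH3COO-; total volume = 0.03580 + 0.01507 = 0.05087 L, so [CH3COO-] = 0.002197/0.05087 = 0.04319 M.
Kb = Kw/Ka = 1.0e-14 / 1.8 x 10^-5 = 5.56e-10.
[OH^-] = sqrt(Kb x [CH3COO-]) = sqrt(5.56e-10 x 0.04319) = 4.90e-6 M.
pOH = 5.31, so pH = 14.00 - 5.31 = 8.69.

8.69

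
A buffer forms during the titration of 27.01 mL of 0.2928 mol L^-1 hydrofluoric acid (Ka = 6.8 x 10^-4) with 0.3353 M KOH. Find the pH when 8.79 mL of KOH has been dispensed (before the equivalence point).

Initial n(HF) = 0.2928 x 0.02701 = 0.007909 mol.
n(KOH) added = 0.3353 x 0.008790 = 0.002947 mol, converting that many moles of HF to F-.
Remaining n(HF) = 0.004961 mol; n(F-) = 0.002947 mol.
By Henderson-Hasselbalch, pH = pKa + log([A^-]/[HA]) = 3.17 + log(0.002947/0.004961) = 3.17 + (-0.23) = 2.94.

2.94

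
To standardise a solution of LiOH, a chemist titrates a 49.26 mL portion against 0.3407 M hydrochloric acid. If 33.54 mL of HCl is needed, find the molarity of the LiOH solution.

0.232 M

n(HCl) delivered = 0.3407 x 0.03354 = 0.01143 mol.
For a 1:1 reaction, n(LiOH) = 0.01143 mol.
[LiOH] = 0.01143 mol / 0.04926 L = 0.232 M.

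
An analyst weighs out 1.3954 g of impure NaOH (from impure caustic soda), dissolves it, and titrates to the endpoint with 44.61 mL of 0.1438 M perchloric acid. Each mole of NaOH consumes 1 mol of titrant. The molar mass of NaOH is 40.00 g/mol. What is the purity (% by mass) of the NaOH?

n(HClO4) = 0.1438 x 0.04461 = 0.006415 mol.
n(NaOH) = 0.006415 / 1 = 0.006415 mol.
mass of NaOH = 0.006415 x 40.00 = 0.2566 g.
% purity = 0.2566 / 1.3954 x 100 = 18.4%.

18.4%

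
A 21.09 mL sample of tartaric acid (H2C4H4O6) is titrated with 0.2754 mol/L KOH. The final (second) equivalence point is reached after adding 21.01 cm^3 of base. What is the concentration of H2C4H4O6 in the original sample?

0.137 M

n(KOH) = 0.2754 x 0.02101 = 0.005786 mol.
At the final (second) equivalence point, 2 mol OH^- react per mol H2C4H4O6, so n(H2C4H4O6) = 0.005786 / 2 = 0.002893 mol.
[H2C4H4O6] = 0.002893 / 0.02109 L = 0.137 M.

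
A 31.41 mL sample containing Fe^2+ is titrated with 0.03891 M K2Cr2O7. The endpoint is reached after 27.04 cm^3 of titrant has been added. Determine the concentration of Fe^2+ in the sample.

n(K2Cr2O7) = 0.03891 x 0.02704 = 0.001052 mol.
From the balanced equation, 1 mol K2Cr2O7 reacts with 6 mol Fe^2+, so n(Fe^2+) = 0.001052 x 6/1 = 0.006313 mol.
[Fe^2+] = 0.006313 / 0.03141 L = 0.201 M.

0.201 M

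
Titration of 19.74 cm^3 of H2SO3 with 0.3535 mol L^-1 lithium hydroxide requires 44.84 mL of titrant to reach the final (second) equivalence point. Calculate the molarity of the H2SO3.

n(LiOH) = 0.3535 x 0.04484 = 0.01585 mol.
At the final (second) equivalence point, 2 mol OH^- react per mol H2SO3, so n(H2SO3) = 0.01585 / 2 = 0.007925 mol.
[H2SO3] = 0.007925 / 0.01974 L = 0.401 M.

0.401 M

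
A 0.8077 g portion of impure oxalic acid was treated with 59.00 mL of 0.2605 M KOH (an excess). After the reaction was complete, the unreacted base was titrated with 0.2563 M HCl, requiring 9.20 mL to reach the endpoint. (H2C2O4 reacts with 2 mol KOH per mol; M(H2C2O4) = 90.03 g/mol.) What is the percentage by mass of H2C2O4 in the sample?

Total n(KOH) added = 0.2605 x 0.05900 = 0.01537 mol.
n(HCl) used = 0.2563 x 0.009200 = 0.002358 mol, which equals the excess n(KOH).
So n(KOH) consumed by the sample = 0.01537 - 0.002358 = 0.01301 mol.
n(H2C2O4) = 0.01301 / 2 = 0.006506 mol.
mass H2C2O4 = 0.006506 x 90.03 = 0.5857 g, so %H2C2O4 = 0.5857/0.8077 x 100 = 72.5%.

72.5%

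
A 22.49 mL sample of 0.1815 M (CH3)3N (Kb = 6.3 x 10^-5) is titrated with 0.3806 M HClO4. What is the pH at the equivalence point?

n((CH3)3N) = 0.1815 x 0.02249 = 0.004082 mol; V(HClO4) at equivalence = 0.004082/0.3806 = 0.01073 L.
At equivalence the base is fully converted to (CH3)3NH+; total volume = 0.03321 L, so [(CH3)3NH+] = 0.004082/0.03321 = 0.1229 M.
Ka((CH3)3NH+) = Kw/Kb = 1.0e-14 / 6.3 x 10^-5 = 1.59e-10.
[H^+] = sqrt(Ka x [(CH3)3NH+]) = sqrt(1.59e-10 x 0.1229) = 4.42e-6 M.
pH = -log(4.42e-6) = 5.35.

5.35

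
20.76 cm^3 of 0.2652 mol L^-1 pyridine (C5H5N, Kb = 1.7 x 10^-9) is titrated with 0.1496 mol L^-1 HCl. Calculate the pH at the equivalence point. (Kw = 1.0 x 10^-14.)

3.12

n(C5H5N) = 0.2652 x 0.02076 = 0.005506 mol; V(HCl) at equivalence = 0.005506/0.1496 = 0.03680 L.
At equivalence the base is fully converted to C5H5NH+; total volume = 0.05756 L, so [C5H5NH+] = 0.005506/0.05756 = 0.09565 M.
Ka(C5H5NH+) = Kw/Kb = 1.0e-14 / 1.7 x 10^-9 = 5.88e-6.
[H^+] = sqrt(Ka x [C5H5NH+]) = sqrt(5.88e-6 x 0.09565) = 0.000750 M.
pH = -log(0.000750) = 3.12.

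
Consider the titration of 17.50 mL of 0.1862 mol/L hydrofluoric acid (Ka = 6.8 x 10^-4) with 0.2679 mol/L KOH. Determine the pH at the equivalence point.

8.10

n(HF) = 0.1862 x 0.01750 = 0.003259 mol; V(KOH) at equivalence = 0.003259/0.2679 = 0.01216 L.
At equivalence all the acid is converted to F-; total volume = 0.01750 + 0.01216 = 0.02966 L, so [F-] = 0.003259/0.02966 = 0.1099 M.
Kb = Kw/Ka = 1.0e-14 / 6.8 x 10^-4 = 1.47e-11.
[OH^-] = sqrt(Kb x [F-]) = sqrt(1.47e-11 x 0.1099) = 1.27e-6 M.
pOH = 5.90, so pH = 14.00 - 5.90 = 8.10.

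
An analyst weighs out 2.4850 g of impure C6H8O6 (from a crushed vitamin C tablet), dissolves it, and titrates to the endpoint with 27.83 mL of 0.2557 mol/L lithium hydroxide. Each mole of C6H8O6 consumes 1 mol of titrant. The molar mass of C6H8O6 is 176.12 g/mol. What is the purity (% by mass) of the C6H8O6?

50.4%

n(LiOH) = 0.2557 x 0.02783 = 0.007116 mol.
n(C6H8O6) = 0.007116 / 1 = 0.007116 mol.
mass of C6H8O6 = 0.007116 x 176.12 = 1.253 g.
% purity = 1.253 / 2.4850 x 100 = 50.4%.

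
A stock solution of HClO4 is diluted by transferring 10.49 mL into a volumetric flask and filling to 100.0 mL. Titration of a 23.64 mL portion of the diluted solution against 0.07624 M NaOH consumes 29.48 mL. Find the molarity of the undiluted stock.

n(NaOH) = 0.07624 x 0.02948 = 0.002248 mol.
n(HClO4) in the aliquot = 0.002248 mol.
[diluted HClO4] = 0.002248 / 0.02364 = 0.09507 M.
Dilution factor = 100.0/10.49 = 9.533, so [stock] = 0.09507 x 9.533 = 0.906 M.

0.906 M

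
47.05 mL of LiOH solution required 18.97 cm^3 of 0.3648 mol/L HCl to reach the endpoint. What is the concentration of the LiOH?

0.147 M

n(HCl) delivered = 0.3648 x 0.01897 = 0.006920 mol.
For a 1:1 reaction, n(LiOH) = 0.006920 mol.
[LiOH] = 0.006920 mol / 0.04705 L = 0.147 M.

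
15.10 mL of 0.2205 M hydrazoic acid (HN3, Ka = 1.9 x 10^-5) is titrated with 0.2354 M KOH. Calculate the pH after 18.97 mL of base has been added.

n(acid) = 0.2205 x 0.01510 = 0.003330 mol; n(KOH) added = 0.2354 x 0.01897 = 0.004466 mol.
Base is in excess by 0.004466 - 0.003330 = 0.001136 mol in a total volume of 0.03407 L.
[OH^-] = 0.001136/0.03407 = 0.03334 M, so pOH = 1.48 and pH = 14.00 - 1.48 = 12.52.

12.52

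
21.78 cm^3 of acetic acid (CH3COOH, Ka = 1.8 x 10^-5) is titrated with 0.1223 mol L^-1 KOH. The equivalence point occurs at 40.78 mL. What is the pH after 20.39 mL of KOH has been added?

4.74

20.39 mL is exactly half the equivalence volume (40.78/2), i.e. the half-equivalence point.
There, n(HA) = n(A^-), so pH = pKa = -log(1.8 x 10^-5) = 4.74.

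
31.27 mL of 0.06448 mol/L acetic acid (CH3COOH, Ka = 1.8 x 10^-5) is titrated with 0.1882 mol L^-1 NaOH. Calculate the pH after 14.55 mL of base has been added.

n(acid) = 0.06448 x 0.03127 = 0.002016 mol; n(NaOH) added = 0.1882 x 0.01455 = 0.002738 mol.
Base is in excess by 0.002738 - 0.002016 = 0.0007220 mol in a total volume of 0.04582 L.
[OH^-] = 0.0007220/0.04582 = 0.01576 M, so pOH = 1.80 and pH = 14.00 - 1.80 = 12.20.

12.20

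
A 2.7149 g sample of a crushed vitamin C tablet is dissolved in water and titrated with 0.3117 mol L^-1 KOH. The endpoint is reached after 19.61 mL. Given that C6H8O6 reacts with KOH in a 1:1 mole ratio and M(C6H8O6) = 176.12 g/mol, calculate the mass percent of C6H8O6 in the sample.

n(KOH) = 0.3117 x 0.01961 = 0.006112 mol.
n(C6H8O6) = 0.006112 / 1 = 0.006112 mol.
mass of C6H8O6 = 0.006112 x 176.12 = 1.077 g.
% purity = 1.077 / 2.7149 x 100 = 39.7%.

39.7%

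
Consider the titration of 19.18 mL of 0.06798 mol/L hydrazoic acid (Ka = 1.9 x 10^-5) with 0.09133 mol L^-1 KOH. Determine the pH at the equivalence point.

8.66

n(HN3) = 0.06798 x 0.01918 = 0.001304 mol; V(KOH) at equivalence = 0.001304/0.09133 = 0.01428 L.
At equivalence all the acid is converted to N3-; total volume = 0.01918 + 0.01428 = 0.03346 L, so [N3-] = 0.001304/0.03346 = 0.03897 M.
Kb = Kw/Ka = 1.0e-14 / 1.9 x 10^-5 = 5.26e-10.
[OH^-] = sqrt(Kb x [N3-]) = sqrt(5.26e-10 x 0.03897) = 4.53e-6 M.
pOH = 5.34, so pH = 14.00 - 5.34 = 8.66.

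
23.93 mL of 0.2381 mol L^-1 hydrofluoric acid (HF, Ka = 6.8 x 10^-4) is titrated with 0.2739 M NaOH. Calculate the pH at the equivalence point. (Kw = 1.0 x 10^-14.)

8.14

n(HF) = 0.2381 x 0.02393 = 0.005698 mol; V(NaOH) at equivalence = 0.005698/0.2739 = 0.02080 L.
At equivalence all the acid is converted to F-; total volume = 0.02393 + 0.02080 = 0.04473 L, so [F-] = 0.005698/0.04473 = 0.1274 M.
Kb = Kw/Ka = 1.0e-14 / 6.8 x 10^-4 = 1.47e-11.
[OH^-] = sqrt(Kb x [F-]) = sqrt(1.47e-11 x 0.1274) = 1.37e-6 M.
pOH = 5.86, so pH = 14.00 - 5.86 = 8.14.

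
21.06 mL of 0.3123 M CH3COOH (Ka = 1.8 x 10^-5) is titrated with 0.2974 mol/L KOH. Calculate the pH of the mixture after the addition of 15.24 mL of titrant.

Initial n(CH3COOH) = 0.3123 x 0.02106 = 0.006577 mol.
n(KOH) added = 0.2974 x 0.01524 = 0.004532 mol, converting that many moles of CH3COOH to CH3COO-.
Remaining n(CH3COOH) = 0.002045 mol; n(CH3COO-) = 0.004532 mol.
By Henderson-Hasselbalch, pH = pKa + log([A^-]/[HA]) = 4.74 + log(0.004532/0.002045) = 4.74 + (+0.35) = 5.09.

5.09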